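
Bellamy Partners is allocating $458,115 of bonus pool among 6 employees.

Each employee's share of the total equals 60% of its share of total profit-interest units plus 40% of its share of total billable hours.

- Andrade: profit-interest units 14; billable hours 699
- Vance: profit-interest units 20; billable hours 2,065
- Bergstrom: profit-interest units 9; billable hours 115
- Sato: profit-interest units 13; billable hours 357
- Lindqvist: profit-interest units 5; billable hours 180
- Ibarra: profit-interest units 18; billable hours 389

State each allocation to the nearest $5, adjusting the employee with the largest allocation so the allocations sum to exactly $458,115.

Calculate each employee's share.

Andrade: $82,375 · Vance: $169,035 · Bergstrom: $36,855 · Sato: $62,425 · Lindqvist: $26,065 · Ibarra: $81,360

Profit-interest units total 79; billable hours total 3,805.
Blended shares (60% profit-interest units + 40% billable hours): Andrade 0.1798; Vance 0.3690; Bergstrom 0.0804; Sato 0.1363; Lindqvist 0.0569; Ibarra 0.1776.
Pro-rata amounts: Andrade 82,374.29; Vance 169,035.97; Bergstrom 36,852.51; Sato 62,424.46; Lindqvist 26,065.44; Ibarra 81,362.33.
After rounding ($5): Andrade $82,375; Vance $169,035; Bergstrom $36,855; Sato $62,425; Lindqvist $26,065; Ibarra $81,360. Sum = $458,115.
No rounding difference to absorb.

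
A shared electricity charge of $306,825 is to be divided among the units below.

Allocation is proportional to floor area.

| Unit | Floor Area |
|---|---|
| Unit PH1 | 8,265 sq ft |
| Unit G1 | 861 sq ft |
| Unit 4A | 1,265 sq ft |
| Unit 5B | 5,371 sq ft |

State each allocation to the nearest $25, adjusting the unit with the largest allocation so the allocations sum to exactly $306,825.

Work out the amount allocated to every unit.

Combined floor area = 15,762.
Pro-rata amounts: Unit PH1 8,265/15,762 × $306,825 = 160,887.49; Unit G1 861/15,762 × $306,825 = 16,760.33; Unit 4A 1,265/15,762 × $306,825 = 24,624.64; Unit 5B 5,371/15,762 × $306,825 = 104,552.54.
Rounded to nearest $25: Unit PH1 $160,875; Unit G1 $16,750; Unit 4A $24,625; Unit 5B $104,550. Sum = $306,800.
Difference $306,825 − $306,800 = +$25 applied to largest allocation (Unit PH1): Unit PH1 becomes $160,900.

Unit PH1: $160,900 · Unit G1: $16,750 · Unit 4A: $24,625 · Unit 5B: $104,550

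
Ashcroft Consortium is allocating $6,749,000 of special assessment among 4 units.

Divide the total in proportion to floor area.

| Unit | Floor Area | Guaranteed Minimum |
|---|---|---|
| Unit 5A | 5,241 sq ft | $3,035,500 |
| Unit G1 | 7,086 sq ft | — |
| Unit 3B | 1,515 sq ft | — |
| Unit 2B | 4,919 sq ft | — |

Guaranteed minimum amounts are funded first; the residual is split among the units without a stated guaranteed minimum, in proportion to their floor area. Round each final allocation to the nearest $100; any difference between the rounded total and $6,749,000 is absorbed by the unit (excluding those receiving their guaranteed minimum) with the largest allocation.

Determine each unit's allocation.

Unit 5A: $3,035,500 | Unit G1: $1,946,300 | Unit 3B: $416,100 | Unit 2B: $1,351,100

Guaranteed amounts: Unit 5A $3,035,500. Remaining pool $3,713,500.
Remaining pool split over remaining floor area 13,520: Unit G1 1,946,291.49 → $1,946,300; Unit 3B 416,120.75 → $416,100; Unit 2B 1,351,087.76 → $1,351,100.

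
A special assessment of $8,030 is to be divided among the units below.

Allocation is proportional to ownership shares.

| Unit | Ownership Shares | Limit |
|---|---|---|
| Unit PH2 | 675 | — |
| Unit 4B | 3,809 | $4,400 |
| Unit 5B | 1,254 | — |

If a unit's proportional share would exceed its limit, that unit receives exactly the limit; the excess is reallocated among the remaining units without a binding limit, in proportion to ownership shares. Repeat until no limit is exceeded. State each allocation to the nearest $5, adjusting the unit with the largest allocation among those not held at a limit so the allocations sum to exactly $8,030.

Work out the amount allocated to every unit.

Unit PH2: $1,270 | Unit 4B: $4,400 | Unit 5B: $2,360

Combined ownership shares = 5,738.
Unconstrained shares: Unit PH2 944.62; Unit 4B 5,330.48; Unit 5B 1,754.90.
Cap binds for Unit 4B ($4,400); remaining pool $3,630 reallocated over remaining ownership shares 1,929.
Redistributed shares: Unit PH2 1,270.22 → $1,270; Unit 5B 2,359.78 → $2,360.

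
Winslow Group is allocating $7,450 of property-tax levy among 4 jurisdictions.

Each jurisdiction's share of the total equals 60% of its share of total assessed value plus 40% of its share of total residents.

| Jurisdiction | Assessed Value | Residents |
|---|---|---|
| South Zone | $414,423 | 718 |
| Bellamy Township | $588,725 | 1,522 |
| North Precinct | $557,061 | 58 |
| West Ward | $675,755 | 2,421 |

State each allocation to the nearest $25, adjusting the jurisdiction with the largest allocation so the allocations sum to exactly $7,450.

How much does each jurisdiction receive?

South Zone: $1,275; Bellamy Township: $2,150; North Precinct: $1,150; West Ward: $2,875

Assessed value total 2,235,964; residents total 4,719.
Composite weights (60% assessed value + 40% residents): South Zone 0.1721; Bellamy Township 0.2870; North Precinct 0.1544; West Ward 0.3865.
Raw shares: South Zone 1,281.90; Bellamy Township 2,138.07; North Precinct 1,150.27; West Ward 2,879.76.
At nearest $25: South Zone $1,275; Bellamy Township $2,150; North Precinct $1,150; West Ward $2,875. Sum = $7,450.
Rounded total matches; no reconciliation needed.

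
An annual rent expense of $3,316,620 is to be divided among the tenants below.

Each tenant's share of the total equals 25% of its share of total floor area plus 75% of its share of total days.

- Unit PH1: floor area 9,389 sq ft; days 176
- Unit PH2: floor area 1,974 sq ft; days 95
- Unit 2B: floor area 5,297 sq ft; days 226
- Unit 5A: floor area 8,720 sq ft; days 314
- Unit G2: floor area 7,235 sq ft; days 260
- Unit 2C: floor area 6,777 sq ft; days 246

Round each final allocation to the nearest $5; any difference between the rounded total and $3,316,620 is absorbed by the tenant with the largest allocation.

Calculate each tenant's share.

Totals — floor area 39,392, days 1,317.
Combined weights (25% floor area + 75% days): Unit PH1 0.1598; Unit PH2 0.0666; Unit 2B 0.1623; Unit 5A 0.2342; Unit G2 0.1940; Unit 2C 0.1831.
Pro-rata amounts: Unit PH1 530,044.84; Unit PH2 220,980.26; Unit 2B 538,349.87; Unit 5A 776,608.71; Unit G2 643,359.49; Unit 2C 607,276.83.
At nearest $5: Unit PH1 $530,045; Unit PH2 $220,980; Unit 2B $538,350; Unit 5A $776,610; Unit G2 $643,360; Unit 2C $607,275. Sum = $3,316,620.
No rounding difference to absorb.

Unit PH1: $530,045 · Unit PH2: $220,980 · Unit 2B: $538,350 · Unit 5A: $776,610 · Unit G2: $643,360 · Unit 2C: $607,275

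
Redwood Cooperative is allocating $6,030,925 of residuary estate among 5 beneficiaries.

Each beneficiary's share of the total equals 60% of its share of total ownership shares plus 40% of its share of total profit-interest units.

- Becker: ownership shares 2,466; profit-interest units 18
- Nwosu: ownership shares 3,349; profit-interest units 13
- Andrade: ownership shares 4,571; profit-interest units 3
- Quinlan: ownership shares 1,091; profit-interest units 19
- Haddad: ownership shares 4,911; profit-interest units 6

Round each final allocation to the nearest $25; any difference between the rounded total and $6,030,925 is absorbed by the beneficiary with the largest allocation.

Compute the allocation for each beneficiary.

Ownership shares total 16,388; profit-interest units total 59.
Combined weights (60% ownership shares + 40% profit-interest units): Becker 0.2123; Nwosu 0.2107; Andrade 0.1877; Quinlan 0.1688; Haddad 0.2205.
Proportional shares: Becker 1,280,482.82; Nwosu 1,271,015.64; Andrade 1,131,963.28; Quinlan 1,017,763.35; Haddad 1,329,699.91.
After rounding ($25): Becker $1,280,475; Nwosu $1,271,025; Andrade $1,131,975; Quinlan $1,017,775; Haddad $1,329,700. Sum = $6,030,950.
Difference $6,030,925 − $6,030,950 = −$25 applied to largest allocation (Haddad): Haddad becomes $1,329,675.

Becker: $1,280,475 · Nwosu: $1,271,025 · Andrade: $1,131,975 · Quinlan: $1,017,775 · Haddad: $1,329,675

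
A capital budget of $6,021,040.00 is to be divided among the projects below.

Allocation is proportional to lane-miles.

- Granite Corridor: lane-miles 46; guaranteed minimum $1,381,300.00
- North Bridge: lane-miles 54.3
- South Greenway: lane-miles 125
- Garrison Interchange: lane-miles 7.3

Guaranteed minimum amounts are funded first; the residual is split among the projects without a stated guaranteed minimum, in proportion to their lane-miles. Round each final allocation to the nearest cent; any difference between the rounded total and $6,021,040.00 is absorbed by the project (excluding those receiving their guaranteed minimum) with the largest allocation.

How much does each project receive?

Fund the minimums — Granite Corridor $1,381,300.00. Residual $4,639,740.00.
Residual split over remaining lane-miles 186.6: North Bridge 1,350,149.4212 → $1,350,149.42; South Greenway 3,108,078.7781 → $3,108,078.78; Garrison Interchange 181,511.8006 → $181,511.80.

Granite Corridor: $1,381,300.00 · North Bridge: $1,350,149.42 · South Greenway: $3,108,078.78 · Garrison Interchange: $181,511.80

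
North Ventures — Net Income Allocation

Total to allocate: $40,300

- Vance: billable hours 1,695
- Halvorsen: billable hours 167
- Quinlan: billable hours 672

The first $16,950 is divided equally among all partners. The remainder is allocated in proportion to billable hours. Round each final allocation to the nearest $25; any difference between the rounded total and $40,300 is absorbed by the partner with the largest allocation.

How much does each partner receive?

Vance: $21,250 · Halvorsen: $7,200 · Quinlan: $11,850

$16,950 shared equally gives $5,650 per partner.
Remainder $23,350 by billable hours (total 2,534): Vance 15,618.88 → $15,625; Halvorsen 1,538.85 → $1,550; Quinlan 6,192.27 → $6,200.
Rounding difference −$25 on remainder applied to Vance.
Totals: Vance $5,650 + $15,600 = $21,250; Halvorsen $5,650 + $1,550 = $7,200; Quinlan $5,650 + $6,200 = $11,850.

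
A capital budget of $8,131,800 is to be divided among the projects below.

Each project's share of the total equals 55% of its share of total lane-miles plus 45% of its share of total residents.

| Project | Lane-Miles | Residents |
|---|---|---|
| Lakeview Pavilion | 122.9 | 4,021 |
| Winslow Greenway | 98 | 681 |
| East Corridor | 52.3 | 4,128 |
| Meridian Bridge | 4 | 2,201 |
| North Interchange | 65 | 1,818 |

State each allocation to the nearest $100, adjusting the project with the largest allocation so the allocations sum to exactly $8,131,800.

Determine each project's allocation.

Lakeview Pavilion: $2,751,400; Winslow Greenway: $1,474,800; East Corridor: $1,859,200; Meridian Bridge: $679,100; North Interchange: $1,367,300

Totals — lane-miles 342.2, residents 12,849.
Combined weights (55% lane-miles + 45% residents): Lakeview Pavilion 0.3384; Winslow Greenway 0.1814; East Corridor 0.2286; Meridian Bridge 0.0835; North Interchange 0.1681.
Proportional shares: Lakeview Pavilion 2,751,434.15; Winslow Greenway 1,474,785.96; East Corridor 1,859,178.25; Meridian Bridge 679,109.46; North Interchange 1,367,292.19.
After rounding ($100): Lakeview Pavilion $2,751,400; Winslow Greenway $1,474,800; East Corridor $1,859,200; Meridian Bridge $679,100; North Interchange $1,367,300. Sum = $8,131,800.
Sum already equals the total — no adjustment.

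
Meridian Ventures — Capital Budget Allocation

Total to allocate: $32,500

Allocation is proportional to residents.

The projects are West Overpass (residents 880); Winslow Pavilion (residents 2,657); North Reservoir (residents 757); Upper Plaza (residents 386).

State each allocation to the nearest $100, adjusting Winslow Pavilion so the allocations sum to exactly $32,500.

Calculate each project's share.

West Overpass: $6,100; Winslow Pavilion: $18,400; North Reservoir: $5,300; Upper Plaza: $2,700

Combined residents = 4,680.
Pro-rata amounts: West Overpass 880/4,680 × $32,500 = 6,111.11; Winslow Pavilion 2,657/4,680 × $32,500 = 18,451.39; North Reservoir 757/4,680 × $32,500 = 5,256.94; Upper Plaza 386/4,680 × $32,500 = 2,680.56.
After rounding ($100): West Overpass $6,100; Winslow Pavilion $18,500; North Reservoir $5,300; Upper Plaza $2,700. Sum = $32,600.
Difference $32,500 − $32,600 = −$100 applied to Winslow Pavilion: Winslow Pavilion becomes $18,400.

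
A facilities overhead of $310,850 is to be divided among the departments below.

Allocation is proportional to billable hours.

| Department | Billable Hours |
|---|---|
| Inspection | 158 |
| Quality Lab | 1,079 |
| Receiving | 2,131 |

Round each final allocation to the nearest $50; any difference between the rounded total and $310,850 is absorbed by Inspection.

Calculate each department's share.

Inspection: $14,550; Quality Lab: $99,600; Receiving: $196,700

Billable hours total: 3,368.
Pro-rata amounts: Inspection 158/3,368 × $310,850 = 14,582.63; Quality Lab 1,079/3,368 × $310,850 = 99,586.45; Receiving 2,131/3,368 × $310,850 = 196,680.92.
After rounding ($50): Inspection $14,600; Quality Lab $99,600; Receiving $196,700. Sum = $310,900.
Difference $310,850 − $310,900 = −$50 applied to Inspection: Inspection becomes $14,550.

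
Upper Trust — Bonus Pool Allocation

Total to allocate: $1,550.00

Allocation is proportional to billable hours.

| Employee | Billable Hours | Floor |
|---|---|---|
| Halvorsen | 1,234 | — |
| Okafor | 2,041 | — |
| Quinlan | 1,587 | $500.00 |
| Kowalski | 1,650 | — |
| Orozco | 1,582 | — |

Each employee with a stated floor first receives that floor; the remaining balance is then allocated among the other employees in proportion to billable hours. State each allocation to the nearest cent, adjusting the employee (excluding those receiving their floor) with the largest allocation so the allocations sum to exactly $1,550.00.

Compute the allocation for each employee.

Minimums first: Quinlan $500.00. Remaining pool $1,050.00.
Remaining pool split over remaining billable hours 6,507: Halvorsen 199.1240 → $199.12; Okafor 329.3453 → $329.35; Kowalski 266.2517 → $266.25; Orozco 255.2789 → $255.28.

Halvorsen: $199.12; Okafor: $329.35; Quinlan: $500.00; Kowalski: $266.25; Orozco: $255.28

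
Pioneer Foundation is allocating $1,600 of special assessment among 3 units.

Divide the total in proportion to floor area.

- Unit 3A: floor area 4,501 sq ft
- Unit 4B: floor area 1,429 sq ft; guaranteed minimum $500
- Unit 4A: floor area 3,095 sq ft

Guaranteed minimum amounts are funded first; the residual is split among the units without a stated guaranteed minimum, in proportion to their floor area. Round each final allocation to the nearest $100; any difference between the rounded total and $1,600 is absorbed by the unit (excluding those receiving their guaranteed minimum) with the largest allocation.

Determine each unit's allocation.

Guaranteed amounts: Unit 4B $500. Residual $1,100.
Residual split over remaining floor area 7,596: Unit 3A 651.80 → $700; Unit 4A 448.20 → $400.

Unit 3A: $700 | Unit 4B: $500 | Unit 4A: $400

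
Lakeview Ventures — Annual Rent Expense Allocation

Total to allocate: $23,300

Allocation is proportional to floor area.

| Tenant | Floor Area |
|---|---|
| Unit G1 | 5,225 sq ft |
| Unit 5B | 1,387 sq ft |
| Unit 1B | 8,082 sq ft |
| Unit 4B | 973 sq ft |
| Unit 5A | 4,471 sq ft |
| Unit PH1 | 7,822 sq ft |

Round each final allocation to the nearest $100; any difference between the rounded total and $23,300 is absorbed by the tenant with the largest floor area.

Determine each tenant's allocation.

Total floor area = 5,225 + 1,387 + 8,082 + 973 + 4,471 + 7,822 = 27,960.
Unrounded shares: Unit G1 4,354.17; Unit 5B 1,155.83; Unit 1B 6,735.00; Unit 4B 810.83; Unit 5A 3,725.83; Unit PH1 6,518.33.
At nearest $100: Unit G1 $4,400; Unit 5B $1,200; Unit 1B $6,700; Unit 4B $800; Unit 5A $3,700; Unit PH1 $6,500. Sum = $23,300.
Rounded total matches; no reconciliation needed.

Unit G1: $4,400 | Unit 5B: $1,200 | Unit 1B: $6,700 | Unit 4B: $800 | Unit 5A: $3,700 | Unit PH1: $6,500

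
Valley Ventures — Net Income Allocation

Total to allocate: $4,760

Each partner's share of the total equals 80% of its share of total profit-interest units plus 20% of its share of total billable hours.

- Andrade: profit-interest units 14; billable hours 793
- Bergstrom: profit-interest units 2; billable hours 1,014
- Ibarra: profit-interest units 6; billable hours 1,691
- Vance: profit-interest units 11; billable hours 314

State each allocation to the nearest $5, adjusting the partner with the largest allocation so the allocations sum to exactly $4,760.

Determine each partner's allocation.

Totals — profit-interest units 33, billable hours 3,812.
Composite weights (80% profit-interest units + 20% billable hours): Andrade 0.3810; Bergstrom 0.1017; Ibarra 0.2342; Vance 0.2831.
Proportional shares: Andrade 1,813.56; Bergstrom 484.02; Ibarra 1,114.67; Vance 1,347.75.
Rounded to nearest $5: Andrade $1,815; Bergstrom $485; Ibarra $1,115; Vance $1,350. Sum = $4,765.
Difference $4,760 − $4,765 = −$5 applied to largest allocation (Andrade): Andrade becomes $1,810.

Andrade: $1,810 · Bergstrom: $485 · Ibarra: $1,115 · Vance: $1,350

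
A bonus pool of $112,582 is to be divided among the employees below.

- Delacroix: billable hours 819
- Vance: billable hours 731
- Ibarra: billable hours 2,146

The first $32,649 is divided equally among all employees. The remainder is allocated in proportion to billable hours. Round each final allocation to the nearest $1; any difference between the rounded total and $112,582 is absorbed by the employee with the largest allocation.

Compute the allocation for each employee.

First tranche $32,649 split equally: $10,883 each.
Remainder $79,933 by billable hours (total 3,696): Delacroix 17,712.43 → $17,712; Vance 15,809.26 → $15,809; Ibarra 46,411.31 → $46,411.
Rounding difference +$1 on remainder applied to Ibarra.
Totals: Delacroix $10,883 + $17,712 = $28,595; Vance $10,883 + $15,809 = $26,692; Ibarra $10,883 + $46,412 = $57,295.

Delacroix: $28,595; Vance: $26,692; Ibarra: $57,295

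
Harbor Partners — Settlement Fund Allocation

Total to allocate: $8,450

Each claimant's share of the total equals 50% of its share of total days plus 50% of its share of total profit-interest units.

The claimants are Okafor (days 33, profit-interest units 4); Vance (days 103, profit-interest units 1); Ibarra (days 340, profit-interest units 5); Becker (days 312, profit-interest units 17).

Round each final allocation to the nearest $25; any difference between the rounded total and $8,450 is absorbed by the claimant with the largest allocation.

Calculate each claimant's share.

Days total 788; profit-interest units total 27.
Composite weights (50% days + 50% profit-interest units): Okafor 0.0950; Vance 0.0839; Ibarra 0.3083; Becker 0.5128.
Raw shares: Okafor 802.86; Vance 708.73; Ibarra 2,605.38; Becker 4,333.03.
After rounding ($25): Okafor $800; Vance $700; Ibarra $2,600; Becker $4,325. Sum = $8,425.
Difference $8,450 − $8,425 = +$25 applied to largest allocation (Becker): Becker becomes $4,350.

Okafor: $800; Vance: $700; Ibarra: $2,600; Becker: $4,350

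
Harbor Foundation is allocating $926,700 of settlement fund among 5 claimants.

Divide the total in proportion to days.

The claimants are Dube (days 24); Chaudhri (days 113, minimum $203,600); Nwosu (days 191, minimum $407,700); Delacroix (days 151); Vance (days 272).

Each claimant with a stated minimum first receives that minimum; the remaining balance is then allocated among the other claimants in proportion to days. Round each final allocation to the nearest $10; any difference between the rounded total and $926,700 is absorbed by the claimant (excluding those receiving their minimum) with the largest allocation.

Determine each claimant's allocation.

Guaranteed amounts: Chaudhri $203,600; Nwosu $407,700. Balance $315,400.
Balance split over remaining days 447: Dube 16,934.23 → $16,930; Delacroix 106,544.52 → $106,540; Vance 191,921.25 → $191,920.
Rounding difference +$10 applied to Vance → $191,930.

Dube: $16,930 | Chaudhri: $203,600 | Nwosu: $407,700 | Delacroix: $106,540 | Vance: $191,930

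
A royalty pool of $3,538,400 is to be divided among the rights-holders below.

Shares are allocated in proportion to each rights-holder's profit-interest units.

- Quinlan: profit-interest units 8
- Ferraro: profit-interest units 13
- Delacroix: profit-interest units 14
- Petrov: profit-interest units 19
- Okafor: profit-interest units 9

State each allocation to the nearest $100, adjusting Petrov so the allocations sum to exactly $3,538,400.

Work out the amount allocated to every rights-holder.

Sum of profit-interest units: 63.
Proportional shares: Quinlan 8/63 × $3,538,400 = 449,320.63; Ferraro 13/63 × $3,538,400 = 730,146.03; Delacroix 14/63 × $3,538,400 = 786,311.11; Petrov 19/63 × $3,538,400 = 1,067,136.51; Okafor 9/63 × $3,538,400 = 505,485.71.
At nearest $100: Quinlan $449,300; Ferraro $730,100; Delacroix $786,300; Petrov $1,067,100; Okafor $505,500. Sum = $3,538,300.
Difference $3,538,400 − $3,538,300 = +$100 applied to Petrov: Petrov becomes $1,067,200.

Quinlan: $449,300; Ferraro: $730,100; Delacroix: $786,300; Petrov: $1,067,200; Okafor: $505,500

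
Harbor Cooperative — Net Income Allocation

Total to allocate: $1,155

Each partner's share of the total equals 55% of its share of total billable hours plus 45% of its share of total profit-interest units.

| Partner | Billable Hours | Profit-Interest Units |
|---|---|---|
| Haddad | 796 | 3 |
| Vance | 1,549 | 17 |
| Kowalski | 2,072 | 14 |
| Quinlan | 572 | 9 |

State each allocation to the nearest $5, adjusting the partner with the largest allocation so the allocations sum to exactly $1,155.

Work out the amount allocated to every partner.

Billable hours total 4,989; profit-interest units total 43.
Composite weights (55% billable hours + 45% profit-interest units): Haddad 0.1191; Vance 0.3487; Kowalski 0.3749; Quinlan 0.1572.
Pro-rata amounts: Haddad 137.62; Vance 402.72; Kowalski 433.05; Quinlan 181.62.
At nearest $5: Haddad $140; Vance $405; Kowalski $435; Quinlan $180. Sum = $1,160.
Difference $1,155 − $1,160 = −$5 applied to largest allocation (Kowalski): Kowalski becomes $430.

Haddad: $140 | Vance: $405 | Kowalski: $430 | Quinlan: $180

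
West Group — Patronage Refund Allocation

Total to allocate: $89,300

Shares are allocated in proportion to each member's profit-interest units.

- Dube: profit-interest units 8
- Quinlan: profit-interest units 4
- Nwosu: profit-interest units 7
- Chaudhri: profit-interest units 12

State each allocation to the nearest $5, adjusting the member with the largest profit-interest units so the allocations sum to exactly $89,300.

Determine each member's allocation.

Dube: $23,045; Quinlan: $11,525; Nwosu: $20,165; Chaudhri: $34,565

Profit-interest units total: 8 + 4 + 7 + 12 = 31.
Unrounded shares: Dube 23,045.16; Quinlan 11,522.58; Nwosu 20,164.52; Chaudhri 34,567.74.
At nearest $5: Dube $23,045; Quinlan $11,525; Nwosu $20,165; Chaudhri $34,570. Sum = $89,305.
Difference $89,300 − $89,305 = −$5 applied to largest profit-interest units (Chaudhri): Chaudhri becomes $34,565.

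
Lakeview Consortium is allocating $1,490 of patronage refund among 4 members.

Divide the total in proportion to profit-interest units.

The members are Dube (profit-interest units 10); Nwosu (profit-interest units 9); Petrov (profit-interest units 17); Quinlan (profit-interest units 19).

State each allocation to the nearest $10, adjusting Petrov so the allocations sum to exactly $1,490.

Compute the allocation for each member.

Dube: $270; Nwosu: $240; Petrov: $470; Quinlan: $510

Sum of profit-interest units: 55.
Proportional shares: Dube 10/55 × $1,490 = 270.91; Nwosu 9/55 × $1,490 = 243.82; Petrov 17/55 × $1,490 = 460.55; Quinlan 19/55 × $1,490 = 514.73.
Rounded to nearest $10: Dube $270; Nwosu $240; Petrov $460; Quinlan $510. Sum = $1,480.
Difference $1,490 − $1,480 = +$10 applied to Petrov: Petrov becomes $470.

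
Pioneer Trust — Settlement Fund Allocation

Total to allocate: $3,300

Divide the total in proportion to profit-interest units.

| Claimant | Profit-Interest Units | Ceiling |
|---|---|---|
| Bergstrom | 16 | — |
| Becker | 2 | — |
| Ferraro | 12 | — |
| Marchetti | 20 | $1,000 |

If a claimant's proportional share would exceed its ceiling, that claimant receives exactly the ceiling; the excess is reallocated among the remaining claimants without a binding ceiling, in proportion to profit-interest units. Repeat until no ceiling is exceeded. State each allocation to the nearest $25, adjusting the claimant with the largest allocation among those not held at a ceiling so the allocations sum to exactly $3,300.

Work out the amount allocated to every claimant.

Profit-interest units total: 50.
Pro-rata shares before constraints: Bergstrom 1,056.00; Becker 132.00; Ferraro 792.00; Marchetti 1,320.00.
Held at cap: Marchetti ($1,000); remaining pool $2,300 reallocated over remaining profit-interest units 30.
Redistributed shares: Bergstrom 1,226.67 → $1,225; Becker 153.33 → $150; Ferraro 920.00 → $925.

Bergstrom: $1,225; Becker: $150; Ferraro: $925; Marchetti: $1,000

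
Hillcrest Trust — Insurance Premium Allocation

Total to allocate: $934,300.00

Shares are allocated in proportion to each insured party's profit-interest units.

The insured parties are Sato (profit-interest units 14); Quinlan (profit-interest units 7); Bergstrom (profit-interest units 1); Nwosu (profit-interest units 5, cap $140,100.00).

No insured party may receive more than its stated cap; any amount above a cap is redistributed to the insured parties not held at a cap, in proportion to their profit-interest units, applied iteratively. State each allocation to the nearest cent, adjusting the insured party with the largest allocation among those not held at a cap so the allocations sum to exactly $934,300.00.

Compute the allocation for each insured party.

Total profit-interest units = 27.
Proportional shares (ignoring caps): Sato 484,451.8519; Quinlan 242,225.9259; Bergstrom 34,603.7037; Nwosu 173,018.5185.
Capped: Nwosu ($140,100.00); remaining pool $794,200.00 reallocated over remaining profit-interest units 22.
Remaining shares: Sato 505,400.0000 → $505,400.00; Quinlan 252,700.0000 → $252,700.00; Bergstrom 36,100.0000 → $36,100.00.

Sato: $505,400.00 · Quinlan: $252,700.00 · Bergstrom: $36,100.00 · Nwosu: $140,100.00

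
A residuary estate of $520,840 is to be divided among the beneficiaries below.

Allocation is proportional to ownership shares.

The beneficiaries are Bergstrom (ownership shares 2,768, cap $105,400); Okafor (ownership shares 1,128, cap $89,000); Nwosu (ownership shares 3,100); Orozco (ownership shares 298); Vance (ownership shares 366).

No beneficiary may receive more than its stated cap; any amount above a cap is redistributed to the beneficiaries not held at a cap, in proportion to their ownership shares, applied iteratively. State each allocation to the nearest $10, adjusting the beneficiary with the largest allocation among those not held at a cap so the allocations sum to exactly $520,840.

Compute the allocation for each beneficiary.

Ownership shares total: 7,660.
Pro-rata shares before constraints: Bergstrom 188,209.55; Okafor 76,698.11; Nwosu 210,783.81; Orozco 20,262.44; Vance 24,886.09.
Capped: Bergstrom ($105,400); balance $415,440 reallocated over remaining ownership shares 4,892.
Capped: Okafor ($89,000); balance $326,440 reallocated over remaining ownership shares 3,764.
Redistributed shares: Nwosu 268,853.35 → $268,850; Orozco 25,844.61 → $25,840; Vance 31,742.04 → $31,740.
Rounding difference +$10 applied to Nwosu → $268,860.

Bergstrom: $105,400 | Okafor: $89,000 | Nwosu: $268,860 | Orozco: $25,840 | Vance: $31,740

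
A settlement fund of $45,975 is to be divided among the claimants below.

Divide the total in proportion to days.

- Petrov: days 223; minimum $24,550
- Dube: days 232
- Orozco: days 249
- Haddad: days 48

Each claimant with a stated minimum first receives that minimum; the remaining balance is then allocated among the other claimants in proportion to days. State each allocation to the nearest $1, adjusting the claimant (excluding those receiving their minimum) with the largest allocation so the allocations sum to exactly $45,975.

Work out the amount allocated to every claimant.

Minimums first: Petrov $24,550. Residual $21,425.
Residual split over remaining days 529: Dube 9,396.22 → $9,396; Orozco 10,084.74 → $10,085; Haddad 1,944.05 → $1,944.

Petrov: $24,550 | Dube: $9,396 | Orozco: $10,085 | Haddad: $1,944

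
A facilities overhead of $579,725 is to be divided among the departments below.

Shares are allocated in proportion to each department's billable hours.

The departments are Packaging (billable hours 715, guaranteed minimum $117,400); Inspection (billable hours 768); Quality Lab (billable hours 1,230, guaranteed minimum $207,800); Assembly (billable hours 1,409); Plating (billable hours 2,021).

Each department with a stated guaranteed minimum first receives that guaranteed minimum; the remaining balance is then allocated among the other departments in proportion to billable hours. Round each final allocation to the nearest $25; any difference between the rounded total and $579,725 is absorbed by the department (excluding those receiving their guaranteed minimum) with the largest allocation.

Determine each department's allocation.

Minimums first: Packaging $117,400; Quality Lab $207,800. Balance $254,525.
Balance split over remaining billable hours 4,198: Inspection 46,563.89 → $46,575; Assembly 85,427.76 → $85,425; Plating 122,533.36 → $122,525.

Packaging: $117,400 · Inspection: $46,575 · Quality Lab: $207,800 · Assembly: $85,425 · Plating: $122,525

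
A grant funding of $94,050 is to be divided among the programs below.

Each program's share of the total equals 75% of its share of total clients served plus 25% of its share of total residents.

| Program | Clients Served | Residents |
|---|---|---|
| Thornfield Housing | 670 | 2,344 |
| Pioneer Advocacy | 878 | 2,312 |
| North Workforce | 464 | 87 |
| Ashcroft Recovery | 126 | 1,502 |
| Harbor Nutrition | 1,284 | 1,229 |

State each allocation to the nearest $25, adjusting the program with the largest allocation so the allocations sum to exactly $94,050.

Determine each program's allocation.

Thornfield Housing: $21,175 | Pioneer Advocacy: $25,375 | North Workforce: $9,850 | Ashcroft Recovery: $7,325 | Harbor Nutrition: $30,325

Totals — clients served 3,422, residents 7,474.
Blended shares (75% clients served + 25% residents): Thornfield Housing 0.2252; Pioneer Advocacy 0.2698; North Workforce 0.1046; Ashcroft Recovery 0.0779; Harbor Nutrition 0.3225.
Unrounded shares: Thornfield Housing 21,184.68; Pioneer Advocacy 25,371.50; North Workforce 9,838.10; Ashcroft Recovery 7,322.38; Harbor Nutrition 30,333.34.
After rounding ($25): Thornfield Housing $21,175; Pioneer Advocacy $25,375; North Workforce $9,850; Ashcroft Recovery $7,325; Harbor Nutrition $30,325. Sum = $94,050.
No rounding difference to absorb.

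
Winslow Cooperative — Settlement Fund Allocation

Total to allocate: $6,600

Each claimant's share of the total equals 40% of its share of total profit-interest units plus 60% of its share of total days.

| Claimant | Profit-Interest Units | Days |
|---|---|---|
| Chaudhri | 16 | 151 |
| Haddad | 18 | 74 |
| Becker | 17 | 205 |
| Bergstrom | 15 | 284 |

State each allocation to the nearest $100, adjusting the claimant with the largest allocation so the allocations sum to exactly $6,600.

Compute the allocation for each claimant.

Chaudhri: $1,500 | Haddad: $1,100 | Becker: $1,800 | Bergstrom: $2,200

Totals — profit-interest units 66, days 714.
Combined weights (40% profit-interest units + 60% days): Chaudhri 0.2239; Haddad 0.1713; Becker 0.2753; Bergstrom 0.3296.
Unrounded shares: Chaudhri 1,477.48; Haddad 1,130.42; Becker 1,816.97; Bergstrom 2,175.13.
At nearest $100: Chaudhri $1,500; Haddad $1,100; Becker $1,800; Bergstrom $2,200. Sum = $6,600.
Sum already equals the total — no adjustment.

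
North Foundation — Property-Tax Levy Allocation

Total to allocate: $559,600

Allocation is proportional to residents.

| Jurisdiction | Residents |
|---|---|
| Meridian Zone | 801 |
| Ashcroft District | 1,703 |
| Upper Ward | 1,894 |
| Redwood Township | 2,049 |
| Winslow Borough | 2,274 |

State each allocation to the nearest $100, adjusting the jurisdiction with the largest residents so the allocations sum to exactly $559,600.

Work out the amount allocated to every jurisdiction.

Meridian Zone: $51,400 | Ashcroft District: $109,300 | Upper Ward: $121,500 | Redwood Township: $131,500 | Winslow Borough: $145,900

Total residents = 801 + 1,703 + 1,894 + 2,049 + 2,274 = 8,721.
Raw shares: Meridian Zone 51,397.73; Ashcroft District 109,276.32; Upper Ward 121,532.21; Redwood Township 131,478.09; Winslow Borough 145,915.65.
After rounding ($100): Meridian Zone $51,400; Ashcroft District $109,300; Upper Ward $121,500; Redwood Township $131,500; Winslow Borough $145,900. Sum = $559,600.
Sum already equals the total — no adjustment.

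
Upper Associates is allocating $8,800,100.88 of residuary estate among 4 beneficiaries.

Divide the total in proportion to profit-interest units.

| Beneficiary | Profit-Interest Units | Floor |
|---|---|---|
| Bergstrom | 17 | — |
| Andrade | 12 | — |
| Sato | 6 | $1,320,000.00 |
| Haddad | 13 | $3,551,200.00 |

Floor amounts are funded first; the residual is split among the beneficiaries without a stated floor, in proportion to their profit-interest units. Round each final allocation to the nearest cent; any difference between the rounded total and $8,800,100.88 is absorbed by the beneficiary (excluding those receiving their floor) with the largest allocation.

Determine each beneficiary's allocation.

Bergstrom: $2,303,148.79 · Andrade: $1,625,752.09 · Sato: $1,320,000.00 · Haddad: $3,551,200.00

Minimums first: Sato $1,320,000.00; Haddad $3,551,200.00. Residual $3,928,900.88.
Residual split over remaining profit-interest units 29: Bergstrom 2,303,148.7917 → $2,303,148.79; Andrade 1,625,752.0883 → $1,625,752.09.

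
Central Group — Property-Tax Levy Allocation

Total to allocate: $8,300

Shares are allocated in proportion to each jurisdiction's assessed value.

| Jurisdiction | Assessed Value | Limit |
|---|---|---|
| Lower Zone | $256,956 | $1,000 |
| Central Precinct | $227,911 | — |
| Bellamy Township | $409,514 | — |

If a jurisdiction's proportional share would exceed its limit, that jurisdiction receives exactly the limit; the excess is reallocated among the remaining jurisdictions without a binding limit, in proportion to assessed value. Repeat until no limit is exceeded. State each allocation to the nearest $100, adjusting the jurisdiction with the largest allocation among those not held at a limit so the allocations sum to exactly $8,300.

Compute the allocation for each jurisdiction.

Sum of assessed value: 894,381.
Pro-rata shares before constraints: Lower Zone 2,384.59; Central Precinct 2,115.05; Bellamy Township 3,800.36.
Cap binds for Lower Zone ($1,000); residual $7,300 reallocated over remaining assessed value 637,425.
Redistributed shares: Central Precinct 2,610.11 → $2,600; Bellamy Township 4,689.89 → $4,700.

Lower Zone: $1,000 · Central Precinct: $2,600 · Bellamy Township: $4,700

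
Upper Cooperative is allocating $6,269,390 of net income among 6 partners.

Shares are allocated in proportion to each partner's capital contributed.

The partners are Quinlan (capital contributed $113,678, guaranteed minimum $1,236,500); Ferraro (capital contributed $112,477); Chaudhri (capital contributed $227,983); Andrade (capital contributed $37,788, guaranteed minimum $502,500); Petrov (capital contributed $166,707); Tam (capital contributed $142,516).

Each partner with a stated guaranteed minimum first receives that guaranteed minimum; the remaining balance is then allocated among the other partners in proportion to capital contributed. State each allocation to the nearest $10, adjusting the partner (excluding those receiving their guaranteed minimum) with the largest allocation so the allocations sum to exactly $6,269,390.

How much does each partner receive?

Guaranteed amounts: Quinlan $1,236,500; Andrade $502,500. Balance $4,530,390.
Balance split over remaining capital contributed 649,683: Ferraro 784,328.17 → $784,330; Chaudhri 1,589,778.25 → $1,589,780; Petrov 1,162,486.51 → $1,162,490; Tam 993,797.07 → $993,800.
Rounding difference −$10 applied to Chaudhri → $1,589,770.

Quinlan: $1,236,500 | Ferraro: $784,330 | Chaudhri: $1,589,770 | Andrade: $502,500 | Petrov: $1,162,490 | Tam: $993,800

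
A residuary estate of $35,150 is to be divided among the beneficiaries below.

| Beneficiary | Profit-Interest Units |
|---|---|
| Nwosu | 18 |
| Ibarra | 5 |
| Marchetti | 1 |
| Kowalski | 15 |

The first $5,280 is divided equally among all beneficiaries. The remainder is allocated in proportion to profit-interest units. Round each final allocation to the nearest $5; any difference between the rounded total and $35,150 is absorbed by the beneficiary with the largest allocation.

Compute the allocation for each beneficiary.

Nwosu: $15,105 | Ibarra: $5,150 | Marchetti: $2,085 | Kowalski: $12,810

First tranche $5,280 split equally: $1,320 each.
Remainder $29,870 by profit-interest units (total 39): Nwosu 13,786.15 → $13,785; Ibarra 3,829.49 → $3,830; Marchetti 765.90 → $765; Kowalski 11,488.46 → $11,490.
Totals: Nwosu $1,320 + $13,785 = $15,105; Ibarra $1,320 + $3,830 = $5,150; Marchetti $1,320 + $765 = $2,085; Kowalski $1,320 + $11,490 = $12,810.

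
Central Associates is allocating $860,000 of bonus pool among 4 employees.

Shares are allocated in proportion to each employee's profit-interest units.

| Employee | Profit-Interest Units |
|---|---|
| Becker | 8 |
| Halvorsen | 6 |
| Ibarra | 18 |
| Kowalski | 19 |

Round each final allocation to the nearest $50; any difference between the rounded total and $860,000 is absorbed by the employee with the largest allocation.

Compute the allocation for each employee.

Total profit-interest units = 51.
Proportional shares: Becker 8/51 × $860,000 = 134,901.96; Halvorsen 6/51 × $860,000 = 101,176.47; Ibarra 18/51 × $860,000 = 303,529.41; Kowalski 19/51 × $860,000 = 320,392.16.
After rounding ($50): Becker $134,900; Halvorsen $101,200; Ibarra $303,550; Kowalski $320,400. Sum = $860,050.
Difference $860,000 − $860,050 = −$50 applied to largest allocation (Kowalski): Kowalski becomes $320,350.

Becker: $134,900; Halvorsen: $101,200; Ibarra: $303,550; Kowalski: $320,350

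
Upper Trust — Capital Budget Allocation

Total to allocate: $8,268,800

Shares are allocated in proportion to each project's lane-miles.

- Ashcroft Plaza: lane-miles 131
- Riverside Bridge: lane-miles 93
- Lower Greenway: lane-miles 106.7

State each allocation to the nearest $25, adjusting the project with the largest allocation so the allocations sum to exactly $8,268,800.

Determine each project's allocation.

Ashcroft Plaza: $3,275,500 · Riverside Bridge: $2,325,375 · Lower Greenway: $2,667,925

Sum of lane-miles: 330.7.
Proportional shares: Ashcroft Plaza 131/330.7 × $8,268,800 = 3,275,514.97; Riverside Bridge 93/330.7 × $8,268,800 = 2,325,365.59; Lower Greenway 106.7/330.7 × $8,268,800 = 2,667,919.44.
After rounding ($25): Ashcroft Plaza $3,275,525; Riverside Bridge $2,325,375; Lower Greenway $2,667,925. Sum = $8,268,825.
Difference $8,268,800 − $8,268,825 = −$25 applied to largest allocation (Ashcroft Plaza): Ashcroft Plaza becomes $3,275,500.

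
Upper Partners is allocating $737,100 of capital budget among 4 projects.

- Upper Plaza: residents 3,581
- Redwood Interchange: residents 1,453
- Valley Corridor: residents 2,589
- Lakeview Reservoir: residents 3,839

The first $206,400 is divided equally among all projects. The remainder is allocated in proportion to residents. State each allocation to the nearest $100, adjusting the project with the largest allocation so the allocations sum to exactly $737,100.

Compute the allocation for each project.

Upper Plaza: $217,400 | Redwood Interchange: $118,900 | Valley Corridor: $171,500 | Lakeview Reservoir: $229,300

$206,400 shared equally gives $51,600 per project.
Remainder $530,700 by residents (total 11,462): Upper Plaza 165,803.24 → $165,800; Redwood Interchange 67,275.09 → $67,300; Valley Corridor 119,872.82 → $119,900; Lakeview Reservoir 177,748.85 → $177,700.
Totals: Upper Plaza $51,600 + $165,800 = $217,400; Redwood Interchange $51,600 + $67,300 = $118,900; Valley Corridor $51,600 + $119,900 = $171,500; Lakeview Reservoir $51,600 + $177,700 = $229,300.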